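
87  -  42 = 45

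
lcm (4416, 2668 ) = 128064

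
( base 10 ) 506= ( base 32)fq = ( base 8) 772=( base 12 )362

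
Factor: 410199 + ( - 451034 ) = -40835=-  5^1*8167^1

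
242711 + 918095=1160806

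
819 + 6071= 6890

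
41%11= 8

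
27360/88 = 310+10/11=310.91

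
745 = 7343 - 6598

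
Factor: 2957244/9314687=2^2  *3^1*281^1*307^ ( - 1)*877^1*30341^ ( - 1)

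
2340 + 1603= 3943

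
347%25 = 22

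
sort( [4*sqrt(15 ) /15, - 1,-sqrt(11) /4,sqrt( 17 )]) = [ - 1, - sqrt(11 ) /4,4* sqrt(15 ) /15,sqrt(17) ] 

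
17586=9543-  - 8043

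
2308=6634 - 4326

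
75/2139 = 25/713 = 0.04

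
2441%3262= 2441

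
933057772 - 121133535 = 811924237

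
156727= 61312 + 95415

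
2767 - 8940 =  - 6173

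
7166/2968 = 3583/1484 = 2.41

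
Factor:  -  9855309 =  - 3^1*3285103^1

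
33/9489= 11/3163 = 0.00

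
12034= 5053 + 6981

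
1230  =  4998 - 3768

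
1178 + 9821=10999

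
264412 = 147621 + 116791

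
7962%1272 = 330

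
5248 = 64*82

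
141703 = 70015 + 71688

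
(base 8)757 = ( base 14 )275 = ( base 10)495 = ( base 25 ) jk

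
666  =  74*9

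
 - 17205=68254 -85459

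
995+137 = 1132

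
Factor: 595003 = 595003^1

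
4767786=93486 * 51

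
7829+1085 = 8914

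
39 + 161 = 200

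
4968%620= 8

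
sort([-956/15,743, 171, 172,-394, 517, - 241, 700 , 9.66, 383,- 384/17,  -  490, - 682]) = [ - 682, - 490, - 394, - 241, - 956/15,-384/17, 9.66, 171,172,383,  517 , 700, 743]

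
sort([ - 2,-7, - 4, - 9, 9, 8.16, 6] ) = [ - 9,- 7, - 4, - 2,6, 8.16  ,  9]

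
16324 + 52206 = 68530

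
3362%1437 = 488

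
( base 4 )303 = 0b110011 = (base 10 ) 51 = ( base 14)39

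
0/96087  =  0= 0.00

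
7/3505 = 7/3505=0.00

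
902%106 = 54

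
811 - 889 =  - 78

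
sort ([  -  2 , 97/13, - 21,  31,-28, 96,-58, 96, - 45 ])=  [ - 58, -45,  -  28, - 21,  -  2,97/13, 31 , 96, 96]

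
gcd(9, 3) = 3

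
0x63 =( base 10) 99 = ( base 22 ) 4b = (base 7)201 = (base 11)90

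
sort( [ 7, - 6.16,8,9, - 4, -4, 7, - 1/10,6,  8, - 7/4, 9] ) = [ - 6.16 , - 4, - 4, - 7/4, - 1/10, 6,7,7 , 8,  8, 9,9 ]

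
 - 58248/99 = -6472/11=- 588.36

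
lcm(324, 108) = 324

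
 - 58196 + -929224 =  -987420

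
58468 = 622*94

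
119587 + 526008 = 645595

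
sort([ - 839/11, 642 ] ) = [ - 839/11,642 ]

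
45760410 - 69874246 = - 24113836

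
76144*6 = 456864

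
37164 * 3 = 111492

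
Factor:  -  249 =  - 3^1*83^1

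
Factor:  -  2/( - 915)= 2^1*3^( - 1 )*5^( - 1)*61^(-1 ) 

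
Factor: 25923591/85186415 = 3^3 * 5^ ( - 1 ) * 71^1 *13523^1*17037283^( - 1 ) 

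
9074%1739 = 379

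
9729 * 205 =1994445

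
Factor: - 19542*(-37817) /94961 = 739019814/94961=2^1*3^1 * 13^1*2909^1 * 3257^1*94961^( - 1 ) 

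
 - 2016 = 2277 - 4293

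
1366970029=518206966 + 848763063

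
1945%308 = 97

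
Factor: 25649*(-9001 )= - 13^1*1973^1*9001^1 = - 230866649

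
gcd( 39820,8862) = 2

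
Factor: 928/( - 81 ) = - 2^5*3^( - 4)*29^1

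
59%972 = 59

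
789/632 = 1+157/632= 1.25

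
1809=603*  3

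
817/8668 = 817/8668 = 0.09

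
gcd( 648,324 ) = 324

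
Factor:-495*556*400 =-110088000 = - 2^6*3^2*  5^3*11^1*139^1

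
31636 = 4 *7909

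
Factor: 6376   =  2^3*797^1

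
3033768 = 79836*38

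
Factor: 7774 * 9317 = 72430358 = 2^1*7^1*11^3*13^2*23^1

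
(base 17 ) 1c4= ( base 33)F2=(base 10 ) 497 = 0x1f1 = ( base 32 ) FH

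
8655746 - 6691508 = 1964238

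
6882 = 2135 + 4747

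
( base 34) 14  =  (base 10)38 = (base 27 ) 1B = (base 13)2c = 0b100110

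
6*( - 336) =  - 2016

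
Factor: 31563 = 3^3*7^1*167^1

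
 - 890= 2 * ( - 445)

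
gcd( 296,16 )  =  8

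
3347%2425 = 922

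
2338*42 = 98196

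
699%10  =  9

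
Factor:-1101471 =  - 3^1*7^2*59^1*127^1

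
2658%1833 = 825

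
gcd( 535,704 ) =1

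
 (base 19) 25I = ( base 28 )11n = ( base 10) 835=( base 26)163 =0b1101000011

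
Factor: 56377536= 2^6 * 3^1 *293633^1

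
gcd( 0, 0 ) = 0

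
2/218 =1/109 = 0.01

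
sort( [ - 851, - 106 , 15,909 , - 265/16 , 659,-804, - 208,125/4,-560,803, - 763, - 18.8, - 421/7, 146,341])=[ - 851, - 804, - 763, - 560,  -  208, - 106, - 421/7, - 18.8, - 265/16,15,  125/4,146,341, 659, 803,909]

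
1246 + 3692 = 4938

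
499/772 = 499/772 = 0.65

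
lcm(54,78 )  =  702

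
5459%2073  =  1313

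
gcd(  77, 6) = 1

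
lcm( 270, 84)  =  3780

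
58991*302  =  17815282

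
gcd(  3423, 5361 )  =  3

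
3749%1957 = 1792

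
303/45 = 6  +  11/15 = 6.73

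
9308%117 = 65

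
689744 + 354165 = 1043909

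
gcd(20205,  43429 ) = 1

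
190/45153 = 190/45153= 0.00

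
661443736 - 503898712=157545024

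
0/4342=0=0.00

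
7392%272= 48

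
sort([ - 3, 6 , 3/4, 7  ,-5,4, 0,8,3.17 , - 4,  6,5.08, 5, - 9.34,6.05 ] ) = [-9.34, -5,-4,  -  3, 0,3/4, 3.17, 4, 5,5.08, 6 , 6,6.05  ,  7, 8 ] 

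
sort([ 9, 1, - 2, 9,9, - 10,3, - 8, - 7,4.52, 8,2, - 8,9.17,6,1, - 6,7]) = [ - 10, - 8, - 8, - 7, - 6,-2, 1,1,2, 3,4.52, 6,7,8,9, 9, 9, 9.17]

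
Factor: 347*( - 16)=- 2^4*347^1= - 5552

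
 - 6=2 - 8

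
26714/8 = 3339 + 1/4 = 3339.25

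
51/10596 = 17/3532 = 0.00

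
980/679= 1 + 43/97  =  1.44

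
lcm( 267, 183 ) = 16287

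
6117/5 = 6117/5 = 1223.40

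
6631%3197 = 237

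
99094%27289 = 17227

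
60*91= 5460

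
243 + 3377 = 3620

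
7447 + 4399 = 11846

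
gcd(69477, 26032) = 1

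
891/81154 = 891/81154 = 0.01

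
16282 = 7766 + 8516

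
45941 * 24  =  1102584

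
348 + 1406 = 1754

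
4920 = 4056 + 864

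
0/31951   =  0 = 0.00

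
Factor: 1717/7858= 2^( - 1)*17^1 *101^1*3929^(-1)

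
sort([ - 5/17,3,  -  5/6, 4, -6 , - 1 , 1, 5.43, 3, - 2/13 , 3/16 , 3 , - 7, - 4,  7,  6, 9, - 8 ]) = [ - 8 , - 7 ,  -  6,- 4 , - 1, - 5/6, - 5/17, - 2/13,  3/16, 1,3,  3, 3, 4,5.43 , 6,7, 9 ] 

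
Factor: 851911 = 31^1*27481^1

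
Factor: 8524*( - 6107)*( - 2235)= 116345311980 = 2^2*3^1*5^1*31^1*149^1*197^1 * 2131^1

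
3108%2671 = 437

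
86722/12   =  43361/6= 7226.83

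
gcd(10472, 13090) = 2618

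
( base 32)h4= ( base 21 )152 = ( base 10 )548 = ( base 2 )1000100100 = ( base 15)268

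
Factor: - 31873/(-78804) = 2^( - 2 )*3^( - 2)*11^( - 1 )*199^( - 1)*31873^1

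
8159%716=283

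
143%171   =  143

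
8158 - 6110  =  2048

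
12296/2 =6148  =  6148.00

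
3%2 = 1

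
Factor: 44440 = 2^3*5^1*11^1*101^1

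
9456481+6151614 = 15608095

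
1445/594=2 +257/594 = 2.43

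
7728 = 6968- -760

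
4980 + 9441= 14421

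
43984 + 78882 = 122866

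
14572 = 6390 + 8182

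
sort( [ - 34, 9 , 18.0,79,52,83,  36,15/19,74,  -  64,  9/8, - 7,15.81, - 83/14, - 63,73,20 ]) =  [ - 64,-63,-34,- 7, - 83/14 , 15/19, 9/8, 9 , 15.81, 18.0 , 20,36 , 52,73,74,79 , 83 ] 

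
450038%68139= 41204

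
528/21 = 176/7 = 25.14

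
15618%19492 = 15618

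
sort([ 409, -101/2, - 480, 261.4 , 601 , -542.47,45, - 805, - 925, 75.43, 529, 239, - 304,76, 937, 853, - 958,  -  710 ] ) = [ - 958, - 925 ,-805, - 710, - 542.47, - 480,-304, - 101/2,45, 75.43, 76,  239, 261.4, 409, 529,601, 853,937] 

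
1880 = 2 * 940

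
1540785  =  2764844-1224059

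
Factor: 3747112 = 2^3*468389^1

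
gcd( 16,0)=16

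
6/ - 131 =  - 6/131 = - 0.05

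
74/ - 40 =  - 37/20= - 1.85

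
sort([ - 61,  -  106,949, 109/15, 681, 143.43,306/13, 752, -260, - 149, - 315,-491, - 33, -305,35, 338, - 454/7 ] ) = [ - 491, - 315, -305, - 260, - 149,-106, - 454/7, - 61, - 33, 109/15 , 306/13, 35, 143.43, 338,681, 752,  949 ]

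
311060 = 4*77765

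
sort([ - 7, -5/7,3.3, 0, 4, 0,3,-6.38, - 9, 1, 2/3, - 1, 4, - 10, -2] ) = [ - 10, - 9 , - 7, - 6.38,  -  2, - 1, - 5/7,0,  0,2/3, 1 , 3,  3.3,4, 4 ]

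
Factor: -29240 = -2^3*5^1 * 17^1*43^1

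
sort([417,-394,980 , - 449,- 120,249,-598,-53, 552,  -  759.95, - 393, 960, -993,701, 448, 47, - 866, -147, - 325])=[ -993, - 866,-759.95, - 598 ,-449,  -  394,-393,  -  325,-147, - 120 ,-53,47, 249,417, 448,552, 701,960, 980]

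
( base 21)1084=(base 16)24D9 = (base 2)10010011011001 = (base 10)9433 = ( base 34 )85f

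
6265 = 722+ 5543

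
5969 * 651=3885819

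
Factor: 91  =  7^1*13^1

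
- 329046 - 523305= - 852351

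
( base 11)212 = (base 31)87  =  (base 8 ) 377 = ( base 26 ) 9L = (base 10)255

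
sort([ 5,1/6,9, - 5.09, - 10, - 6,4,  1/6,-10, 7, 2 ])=[ -10,- 10,  -  6, - 5.09, 1/6,  1/6,  2 , 4 , 5, 7 , 9 ] 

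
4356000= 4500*968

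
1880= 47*40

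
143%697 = 143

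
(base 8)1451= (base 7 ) 2234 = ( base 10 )809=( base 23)1C4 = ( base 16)329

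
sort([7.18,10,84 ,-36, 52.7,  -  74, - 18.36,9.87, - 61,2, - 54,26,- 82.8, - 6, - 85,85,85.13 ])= [ - 85, -82.8, - 74, - 61, - 54, - 36, - 18.36, - 6,2,7.18,  9.87,10,26, 52.7,84 , 85,85.13 ] 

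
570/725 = 114/145 = 0.79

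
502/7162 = 251/3581 = 0.07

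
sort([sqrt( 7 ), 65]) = [ sqrt( 7),65]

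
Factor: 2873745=3^3 * 5^1*7^1*3041^1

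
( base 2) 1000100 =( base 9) 75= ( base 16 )44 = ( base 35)1x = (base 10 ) 68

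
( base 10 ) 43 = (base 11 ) 3a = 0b101011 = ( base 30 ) 1d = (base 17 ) 29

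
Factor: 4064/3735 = 2^5*3^( - 2)*5^( - 1) * 83^ ( - 1 )*127^1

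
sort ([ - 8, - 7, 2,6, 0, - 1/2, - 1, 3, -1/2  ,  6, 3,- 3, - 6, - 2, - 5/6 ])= [ -8, - 7 ,-6,-3, - 2, - 1,- 5/6,  -  1/2,-1/2, 0,2, 3,  3, 6, 6]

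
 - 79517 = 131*(-607)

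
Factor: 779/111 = 3^( - 1 ) * 19^1*37^( - 1 )*41^1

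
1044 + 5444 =6488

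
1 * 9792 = 9792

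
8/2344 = 1/293 = 0.00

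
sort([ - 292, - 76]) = [ - 292, - 76 ] 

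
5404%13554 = 5404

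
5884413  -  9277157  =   - 3392744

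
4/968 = 1/242=0.00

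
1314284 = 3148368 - 1834084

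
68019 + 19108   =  87127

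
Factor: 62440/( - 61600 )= - 223/220 = - 2^(-2)*5^ ( - 1)*11^( - 1 )*223^1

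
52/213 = 52/213 = 0.24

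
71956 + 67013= 138969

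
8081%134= 41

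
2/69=2/69 = 0.03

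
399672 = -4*( - 99918 ) 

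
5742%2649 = 444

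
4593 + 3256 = 7849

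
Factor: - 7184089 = -11^1*233^1 * 2803^1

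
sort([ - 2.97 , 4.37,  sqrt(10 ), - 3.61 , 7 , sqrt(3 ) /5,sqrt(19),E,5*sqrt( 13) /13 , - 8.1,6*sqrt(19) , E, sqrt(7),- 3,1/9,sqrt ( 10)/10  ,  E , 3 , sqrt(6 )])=[ - 8.1 , -3.61, - 3, - 2.97  ,  1/9 , sqrt(10)/10, sqrt( 3 )/5, 5  *sqrt(13) /13,  sqrt(6 ),sqrt(7 ) , E,E,E , 3 , sqrt(10) , sqrt ( 19), 4.37, 7,6*sqrt( 19) ] 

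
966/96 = 161/16 = 10.06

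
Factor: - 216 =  - 2^3*3^3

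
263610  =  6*43935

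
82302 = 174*473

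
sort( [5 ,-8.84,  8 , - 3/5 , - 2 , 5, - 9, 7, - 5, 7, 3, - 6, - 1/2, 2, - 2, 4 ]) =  [ - 9, - 8.84, - 6, - 5, - 2, - 2, - 3/5, - 1/2, 2, 3 , 4, 5, 5, 7,7, 8 ]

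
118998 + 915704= 1034702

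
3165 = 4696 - 1531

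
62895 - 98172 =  - 35277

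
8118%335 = 78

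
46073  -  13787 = 32286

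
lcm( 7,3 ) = 21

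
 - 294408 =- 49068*6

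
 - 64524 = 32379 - 96903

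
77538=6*12923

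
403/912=403/912=0.44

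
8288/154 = 53 + 9/11 = 53.82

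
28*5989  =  167692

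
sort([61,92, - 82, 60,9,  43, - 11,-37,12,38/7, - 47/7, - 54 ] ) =[ - 82, - 54, - 37, - 11, - 47/7,38/7, 9,12,43, 60,  61,92] 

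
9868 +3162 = 13030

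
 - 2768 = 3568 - 6336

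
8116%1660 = 1476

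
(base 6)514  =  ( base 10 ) 190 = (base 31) 64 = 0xbe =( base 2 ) 10111110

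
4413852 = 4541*972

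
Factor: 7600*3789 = 28796400= 2^4*3^2*5^2*19^1*421^1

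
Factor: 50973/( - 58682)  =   - 3921/4514 =- 2^ ( - 1)*3^1*37^(-1 )*61^( - 1)*1307^1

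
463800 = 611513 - 147713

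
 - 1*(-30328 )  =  30328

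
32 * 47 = 1504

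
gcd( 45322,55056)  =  62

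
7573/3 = 7573/3 =2524.33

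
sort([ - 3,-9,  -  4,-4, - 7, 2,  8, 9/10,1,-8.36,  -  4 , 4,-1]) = [ - 9,-8.36, - 7, -4, - 4,-4,-3, - 1,9/10, 1,2, 4 , 8]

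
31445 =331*95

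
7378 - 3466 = 3912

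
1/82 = 1/82  =  0.01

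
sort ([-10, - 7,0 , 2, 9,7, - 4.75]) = [ - 10, - 7, -4.75, 0, 2 , 7, 9 ]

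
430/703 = 430/703 =0.61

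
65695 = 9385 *7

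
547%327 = 220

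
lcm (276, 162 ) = 7452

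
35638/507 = 70 +148/507 = 70.29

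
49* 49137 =2407713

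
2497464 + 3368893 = 5866357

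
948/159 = 316/53   =  5.96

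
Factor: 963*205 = 3^2*5^1*41^1 * 107^1 = 197415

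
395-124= 271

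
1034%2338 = 1034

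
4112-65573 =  - 61461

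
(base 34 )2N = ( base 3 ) 10101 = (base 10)91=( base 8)133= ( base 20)4b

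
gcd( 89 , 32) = 1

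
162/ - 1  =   - 162+0/1 = - 162.00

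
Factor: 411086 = 2^1*13^1*97^1*163^1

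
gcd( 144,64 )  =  16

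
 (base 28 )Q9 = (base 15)342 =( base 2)1011100001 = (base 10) 737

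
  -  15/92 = -15/92   =  - 0.16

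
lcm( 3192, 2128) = 6384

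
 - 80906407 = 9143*( - 8849 )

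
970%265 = 175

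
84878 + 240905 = 325783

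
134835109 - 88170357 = 46664752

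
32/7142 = 16/3571 = 0.00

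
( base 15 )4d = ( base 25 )2N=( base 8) 111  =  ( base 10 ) 73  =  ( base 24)31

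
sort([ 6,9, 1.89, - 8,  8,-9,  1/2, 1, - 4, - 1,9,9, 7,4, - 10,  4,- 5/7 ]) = [ - 10, - 9, - 8, - 4 ,-1 , - 5/7, 1/2, 1, 1.89, 4,4 , 6,7, 8,9,9, 9]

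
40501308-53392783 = - 12891475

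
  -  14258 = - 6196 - 8062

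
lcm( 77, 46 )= 3542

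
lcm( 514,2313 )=4626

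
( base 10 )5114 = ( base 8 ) 11772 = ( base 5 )130424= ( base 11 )392A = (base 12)2b62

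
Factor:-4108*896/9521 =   -  2^9 * 7^1*13^1*79^1*9521^(-1) = - 3680768/9521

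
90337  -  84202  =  6135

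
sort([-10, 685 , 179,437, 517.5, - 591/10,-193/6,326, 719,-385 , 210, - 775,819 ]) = [ - 775 , - 385,-591/10, - 193/6, -10,179,210,326,  437,517.5,685, 719,819 ]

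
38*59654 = 2266852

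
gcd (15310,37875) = 5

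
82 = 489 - 407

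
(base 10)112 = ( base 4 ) 1300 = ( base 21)57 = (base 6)304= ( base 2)1110000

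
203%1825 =203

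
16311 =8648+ 7663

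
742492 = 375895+366597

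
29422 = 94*313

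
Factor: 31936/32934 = 2^5*3^(  -  1)*11^( - 1) = 32/33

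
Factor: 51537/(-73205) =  - 3^1*5^( - 1 )*11^( - 4)*41^1*419^1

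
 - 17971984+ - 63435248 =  - 81407232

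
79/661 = 79/661 = 0.12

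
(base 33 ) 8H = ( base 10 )281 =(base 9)342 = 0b100011001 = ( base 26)al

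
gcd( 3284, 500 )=4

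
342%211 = 131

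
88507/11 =88507/11 =8046.09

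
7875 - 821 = 7054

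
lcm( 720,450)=3600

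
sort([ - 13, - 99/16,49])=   [- 13,-99/16, 49]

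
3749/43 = 3749/43 = 87.19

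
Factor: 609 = 3^1*7^1*29^1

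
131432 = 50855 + 80577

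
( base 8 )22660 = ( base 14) 3732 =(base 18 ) 1BE0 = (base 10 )9648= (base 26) e72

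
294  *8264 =2429616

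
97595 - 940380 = - 842785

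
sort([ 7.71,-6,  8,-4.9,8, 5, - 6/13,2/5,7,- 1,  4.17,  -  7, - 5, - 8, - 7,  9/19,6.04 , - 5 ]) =[ - 8 , - 7, - 7,-6,-5, - 5, - 4.9, - 1, - 6/13,2/5,9/19,4.17, 5,  6.04, 7,7.71, 8 , 8 ] 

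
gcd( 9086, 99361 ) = 1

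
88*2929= 257752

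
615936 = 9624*64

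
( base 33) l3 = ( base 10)696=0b1010111000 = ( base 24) 150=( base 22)19E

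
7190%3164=862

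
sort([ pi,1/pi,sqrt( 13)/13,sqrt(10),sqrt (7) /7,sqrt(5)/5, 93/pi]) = [ sqrt( 13)/13,1/pi,sqrt(7 ) /7,sqrt( 5)/5,pi,sqrt(10),93/pi]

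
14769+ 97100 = 111869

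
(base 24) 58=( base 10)128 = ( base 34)3Q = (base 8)200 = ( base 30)48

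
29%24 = 5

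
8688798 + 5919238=14608036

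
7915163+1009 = 7916172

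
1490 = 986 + 504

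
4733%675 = 8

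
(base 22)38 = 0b1001010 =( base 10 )74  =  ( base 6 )202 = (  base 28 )2i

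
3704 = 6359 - 2655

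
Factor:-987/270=-2^( - 1 )*3^( - 2 )*5^(-1)*7^1*47^1 =- 329/90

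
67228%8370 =268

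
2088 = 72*29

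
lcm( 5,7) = 35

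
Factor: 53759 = 53759^1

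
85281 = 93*917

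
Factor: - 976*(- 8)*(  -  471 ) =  -3677568 = - 2^7*3^1*61^1*157^1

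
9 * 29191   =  262719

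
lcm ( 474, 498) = 39342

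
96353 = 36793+59560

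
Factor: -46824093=-3^2*821^1 * 6337^1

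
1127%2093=1127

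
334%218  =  116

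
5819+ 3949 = 9768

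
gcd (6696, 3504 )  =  24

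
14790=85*174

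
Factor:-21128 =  - 2^3*19^1*139^1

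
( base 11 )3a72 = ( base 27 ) 76H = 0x14A2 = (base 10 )5282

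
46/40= 1  +  3/20=1.15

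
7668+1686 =9354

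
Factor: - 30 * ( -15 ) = 450 = 2^1*3^2*5^2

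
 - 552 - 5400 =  - 5952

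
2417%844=729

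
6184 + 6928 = 13112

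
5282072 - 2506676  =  2775396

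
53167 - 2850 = 50317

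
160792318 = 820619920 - 659827602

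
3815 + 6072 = 9887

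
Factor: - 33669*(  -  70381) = 3^3 * 29^1*43^1*70381^1 =2369657889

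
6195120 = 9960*622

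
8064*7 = 56448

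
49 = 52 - 3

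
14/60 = 7/30 = 0.23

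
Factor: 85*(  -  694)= - 58990 =- 2^1 * 5^1*17^1*347^1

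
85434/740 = 42717/370 = 115.45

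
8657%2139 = 101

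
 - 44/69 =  - 1 + 25/69=- 0.64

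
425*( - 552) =-234600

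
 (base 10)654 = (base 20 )1CE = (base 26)P4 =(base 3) 220020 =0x28e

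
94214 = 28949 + 65265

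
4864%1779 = 1306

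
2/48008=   1/24004 = 0.00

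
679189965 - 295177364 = 384012601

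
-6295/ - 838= 7+429/838   =  7.51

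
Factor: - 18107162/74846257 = -2^1  *  17^(-1 )*31^2 * 9421^1 *4402721^(  -  1 )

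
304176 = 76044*4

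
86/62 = 1 + 12/31=1.39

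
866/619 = 1 + 247/619 = 1.40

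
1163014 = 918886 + 244128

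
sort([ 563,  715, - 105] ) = [ - 105,563,715] 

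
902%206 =78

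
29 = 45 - 16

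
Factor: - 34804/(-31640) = 11/10 = 2^( - 1) * 5^( - 1)*11^1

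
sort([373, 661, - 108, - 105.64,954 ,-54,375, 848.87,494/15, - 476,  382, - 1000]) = [ - 1000,-476, - 108 , - 105.64 , - 54,494/15, 373,375,382, 661, 848.87,954] 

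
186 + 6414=6600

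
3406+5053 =8459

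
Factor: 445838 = 2^1 * 222919^1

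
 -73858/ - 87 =848 + 82/87  =  848.94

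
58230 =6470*9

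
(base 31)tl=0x398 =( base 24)1E8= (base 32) SO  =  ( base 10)920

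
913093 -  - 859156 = 1772249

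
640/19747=640/19747 = 0.03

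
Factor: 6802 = 2^1*19^1*179^1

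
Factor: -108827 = - 108827^1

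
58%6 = 4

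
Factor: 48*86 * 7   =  28896=2^5  *  3^1 * 7^1 * 43^1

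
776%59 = 9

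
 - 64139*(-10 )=641390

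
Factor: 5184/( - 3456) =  - 3/2  =  - 2^(-1)*3^1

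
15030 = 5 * 3006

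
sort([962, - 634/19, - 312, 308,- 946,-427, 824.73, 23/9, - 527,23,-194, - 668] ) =[-946,-668, - 527, - 427,-312, - 194, - 634/19, 23/9 , 23, 308,824.73,  962 ]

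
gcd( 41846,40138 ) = 854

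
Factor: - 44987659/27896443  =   - 71^1* 1123^( - 1 )*24841^( - 1)*633629^1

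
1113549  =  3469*321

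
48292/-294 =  - 24146/147 =- 164.26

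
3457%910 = 727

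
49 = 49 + 0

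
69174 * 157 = 10860318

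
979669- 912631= 67038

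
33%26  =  7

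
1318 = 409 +909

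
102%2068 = 102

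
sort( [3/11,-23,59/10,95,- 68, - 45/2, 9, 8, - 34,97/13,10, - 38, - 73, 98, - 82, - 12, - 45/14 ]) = [ - 82, - 73,  -  68, - 38, - 34 ,-23, - 45/2, - 12, - 45/14,3/11,  59/10, 97/13, 8,9 , 10, 95 , 98]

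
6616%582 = 214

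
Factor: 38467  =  11^1*13^1 * 269^1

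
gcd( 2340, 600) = 60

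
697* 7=4879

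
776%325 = 126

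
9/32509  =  9/32509 = 0.00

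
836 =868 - 32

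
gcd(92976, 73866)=78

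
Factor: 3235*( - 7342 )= - 23751370 = -2^1 * 5^1 * 647^1*3671^1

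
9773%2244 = 797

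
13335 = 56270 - 42935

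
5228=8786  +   - 3558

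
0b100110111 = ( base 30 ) ab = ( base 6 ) 1235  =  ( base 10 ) 311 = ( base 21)eh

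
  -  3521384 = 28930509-32451893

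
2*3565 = 7130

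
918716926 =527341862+391375064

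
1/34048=1/34048 = 0.00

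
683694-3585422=  -  2901728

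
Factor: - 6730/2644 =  -3365/1322 =- 2^( - 1 )*5^1*661^ ( - 1 )*673^1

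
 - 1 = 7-8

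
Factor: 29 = 29^1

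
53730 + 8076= 61806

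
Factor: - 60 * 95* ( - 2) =11400 = 2^3 * 3^1 * 5^2 * 19^1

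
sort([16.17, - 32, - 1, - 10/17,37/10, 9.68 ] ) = [ - 32, - 1, - 10/17, 37/10,9.68, 16.17]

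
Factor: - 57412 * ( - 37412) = 2^4*31^1*47^1*199^1*463^1  =  2147897744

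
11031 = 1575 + 9456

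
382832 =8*47854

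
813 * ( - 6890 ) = -5601570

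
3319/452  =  7+155/452= 7.34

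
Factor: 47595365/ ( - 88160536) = - 2^(  -  3 )*5^1*2579^ (  -  1)*4273^( - 1)*9519073^1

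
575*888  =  510600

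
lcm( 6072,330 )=30360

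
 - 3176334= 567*( - 5602)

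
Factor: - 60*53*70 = -222600 = - 2^3*3^1*5^2*7^1*53^1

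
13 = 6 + 7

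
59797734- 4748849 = 55048885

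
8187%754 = 647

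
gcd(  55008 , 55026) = 18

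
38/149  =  38/149= 0.26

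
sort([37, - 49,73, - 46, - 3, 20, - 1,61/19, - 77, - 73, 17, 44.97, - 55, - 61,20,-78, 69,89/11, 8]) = [ - 78, - 77, - 73, - 61, - 55, - 49, - 46, - 3, - 1, 61/19 , 8, 89/11, 17,20, 20,37 , 44.97, 69,73 ] 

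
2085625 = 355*5875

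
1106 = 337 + 769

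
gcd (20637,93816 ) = 9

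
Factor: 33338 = 2^1*79^1*  211^1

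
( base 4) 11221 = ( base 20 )I1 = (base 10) 361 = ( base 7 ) 1024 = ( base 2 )101101001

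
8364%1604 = 344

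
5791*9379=54313789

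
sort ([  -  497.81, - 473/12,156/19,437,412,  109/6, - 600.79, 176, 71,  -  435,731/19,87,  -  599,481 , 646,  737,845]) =[ - 600.79, - 599, - 497.81,-435, - 473/12,156/19,109/6, 731/19,71,87, 176,412,437, 481,646,737,845] 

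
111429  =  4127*27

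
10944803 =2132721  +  8812082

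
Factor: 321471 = 3^2*23^1*1553^1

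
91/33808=91/33808 = 0.00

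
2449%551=245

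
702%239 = 224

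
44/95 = 44/95 = 0.46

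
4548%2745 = 1803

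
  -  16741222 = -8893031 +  -7848191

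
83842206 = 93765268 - 9923062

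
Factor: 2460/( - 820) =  - 3 = - 3^1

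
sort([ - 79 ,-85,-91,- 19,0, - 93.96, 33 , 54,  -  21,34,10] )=[ - 93.96, - 91, - 85,  -  79, -21,  -  19,  0, 10, 33, 34, 54]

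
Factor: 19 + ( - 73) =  - 2^1*3^3 = - 54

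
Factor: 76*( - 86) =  - 2^3*19^1*43^1  =  - 6536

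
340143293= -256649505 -  -  596792798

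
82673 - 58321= 24352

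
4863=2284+2579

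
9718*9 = 87462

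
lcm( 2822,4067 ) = 138278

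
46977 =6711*7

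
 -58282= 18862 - 77144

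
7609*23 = 175007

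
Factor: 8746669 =19^2*24229^1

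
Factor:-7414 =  - 2^1*11^1*337^1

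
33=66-33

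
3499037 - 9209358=  -  5710321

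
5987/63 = 95 + 2/63 = 95.03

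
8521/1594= 8521/1594 = 5.35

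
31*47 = 1457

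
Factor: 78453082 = 2^1*39226541^1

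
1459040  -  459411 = 999629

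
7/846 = 7/846 =0.01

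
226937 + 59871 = 286808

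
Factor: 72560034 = 2^1*3^2 * 37^1*108949^1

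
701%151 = 97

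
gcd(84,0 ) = 84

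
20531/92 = 20531/92= 223.16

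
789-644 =145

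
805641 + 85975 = 891616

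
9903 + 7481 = 17384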